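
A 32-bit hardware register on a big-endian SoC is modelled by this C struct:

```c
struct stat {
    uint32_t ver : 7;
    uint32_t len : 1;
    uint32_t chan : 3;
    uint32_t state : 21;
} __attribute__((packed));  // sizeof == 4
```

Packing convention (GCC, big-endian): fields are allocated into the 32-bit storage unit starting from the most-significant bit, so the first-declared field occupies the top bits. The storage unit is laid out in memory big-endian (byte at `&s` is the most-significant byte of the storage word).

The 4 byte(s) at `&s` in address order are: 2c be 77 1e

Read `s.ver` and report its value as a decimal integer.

22

[0]=0x2c [1]=0xbe [2]=0x77 [3]=0x1e (big-endian) → word 0x2cbe771e
ver:7 @ bit 25 → (0x2cbe771e>>25)&0x7f = 0x16  ←
len:1 @ bit 24 → (0x2cbe771e>>24)&0x1 = 0x0
chan:3 @ bit 21 → (0x2cbe771e>>21)&0x7 = 0x5
state:21 @ bit 0 → (0x2cbe771e>>0)&0x1fffff = 0x1e771e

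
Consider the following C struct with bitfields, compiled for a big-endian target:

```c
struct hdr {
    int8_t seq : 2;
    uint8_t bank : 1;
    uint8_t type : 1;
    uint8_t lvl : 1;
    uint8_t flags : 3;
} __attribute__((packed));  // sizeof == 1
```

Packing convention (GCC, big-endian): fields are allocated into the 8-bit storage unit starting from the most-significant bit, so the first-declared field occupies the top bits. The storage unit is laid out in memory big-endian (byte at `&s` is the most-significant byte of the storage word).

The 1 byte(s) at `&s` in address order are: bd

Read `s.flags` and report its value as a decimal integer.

5

[0]=0xbd (big-endian) → word 0xbd
seq [6+:2] = (word>>6) & 0x3 = 2
bank [5+:1] = (word>>5) & 0x1 = 1
type [4+:1] = (word>>4) & 0x1 = 1
lvl [3+:1] = (word>>3) & 0x1 = 1
flags [0+:3] = (word>>0) & 0x7 = 5  ←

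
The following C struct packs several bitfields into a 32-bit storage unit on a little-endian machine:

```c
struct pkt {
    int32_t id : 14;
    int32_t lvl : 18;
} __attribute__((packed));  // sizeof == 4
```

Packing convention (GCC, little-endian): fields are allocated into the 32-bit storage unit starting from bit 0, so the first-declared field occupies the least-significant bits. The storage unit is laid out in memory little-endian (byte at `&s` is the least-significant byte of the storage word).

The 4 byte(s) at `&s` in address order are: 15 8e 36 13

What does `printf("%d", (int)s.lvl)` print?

19674

[0]=0x15 [1]=0x8e [2]=0x36 [3]=0x13 (little-endian) → word 0x13368e15
id [0+:14] = (word>>0) & 0x3fff = 3605
lvl [14+:18] = (word>>14) & 0x3ffff = 19674  ←
lvl signed 18b, MSB=0: value = 19674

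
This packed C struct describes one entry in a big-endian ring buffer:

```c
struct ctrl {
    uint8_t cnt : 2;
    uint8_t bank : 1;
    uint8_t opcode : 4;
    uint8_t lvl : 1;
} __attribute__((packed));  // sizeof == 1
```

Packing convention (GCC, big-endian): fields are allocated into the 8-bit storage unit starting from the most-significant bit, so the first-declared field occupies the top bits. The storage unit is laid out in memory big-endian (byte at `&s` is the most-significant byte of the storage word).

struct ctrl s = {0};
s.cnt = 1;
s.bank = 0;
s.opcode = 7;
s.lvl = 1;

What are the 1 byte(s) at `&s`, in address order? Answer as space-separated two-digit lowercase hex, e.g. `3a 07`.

4f

[6+:2] cnt=1 & 0x3 = 0x1; word=0x40
[5+:1] bank=0 & 0x1 = 0x0; word=0x40
[1+:4] opcode=7 & 0xf = 0x7; word=0x4e
[0+:1] lvl=1 & 0x1 = 0x1; word=0x4f
word = 0x4f → big-endian bytes:
  [0]=0x4f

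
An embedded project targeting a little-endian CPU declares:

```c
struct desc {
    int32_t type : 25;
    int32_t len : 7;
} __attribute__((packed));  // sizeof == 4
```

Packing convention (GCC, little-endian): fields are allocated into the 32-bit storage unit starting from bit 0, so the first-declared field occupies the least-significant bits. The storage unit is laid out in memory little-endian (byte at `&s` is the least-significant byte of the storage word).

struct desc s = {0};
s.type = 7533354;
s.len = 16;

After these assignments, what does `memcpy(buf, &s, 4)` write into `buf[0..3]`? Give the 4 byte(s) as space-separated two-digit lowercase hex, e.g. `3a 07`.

type:25 = 7533354 → 0x72f32a << 0 → word 0x0072f32a
len:7 = 16 → 0x10 << 25 → word 0x2072f32a
word = 0x2072f32a → little-endian bytes:
  [0]=0x2a  [1]=0xf3  [2]=0x72  [3]=0x20

2a f3 72 20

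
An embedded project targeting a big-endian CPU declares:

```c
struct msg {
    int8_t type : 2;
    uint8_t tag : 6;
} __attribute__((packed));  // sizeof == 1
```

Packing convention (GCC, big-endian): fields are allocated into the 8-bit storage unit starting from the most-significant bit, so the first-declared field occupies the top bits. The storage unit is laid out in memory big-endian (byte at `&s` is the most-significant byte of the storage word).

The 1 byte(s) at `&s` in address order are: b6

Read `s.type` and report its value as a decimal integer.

-2

[0]=0xb6 (big-endian) → word 0xb6
type [6+:2] = (word>>6) & 0x3 = 2  ←
tag [0+:6] = (word>>0) & 0x3f = 54
type signed 2b, MSB=1: 2 - 4 = -2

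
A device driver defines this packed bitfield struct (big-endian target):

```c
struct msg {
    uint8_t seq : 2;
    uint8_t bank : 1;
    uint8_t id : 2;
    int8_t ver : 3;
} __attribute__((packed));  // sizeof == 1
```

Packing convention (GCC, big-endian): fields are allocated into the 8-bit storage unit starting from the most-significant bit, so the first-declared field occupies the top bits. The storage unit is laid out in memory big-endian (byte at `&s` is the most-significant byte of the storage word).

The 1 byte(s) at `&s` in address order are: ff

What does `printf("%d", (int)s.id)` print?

3

[0]=0xff (big-endian) → word 0xff
seq [6+:2] = (word>>6) & 0x3 = 3
bank [5+:1] = (word>>5) & 0x1 = 1
id [3+:2] = (word>>3) & 0x3 = 3  ←
ver [0+:3] = (word>>0) & 0x7 = 7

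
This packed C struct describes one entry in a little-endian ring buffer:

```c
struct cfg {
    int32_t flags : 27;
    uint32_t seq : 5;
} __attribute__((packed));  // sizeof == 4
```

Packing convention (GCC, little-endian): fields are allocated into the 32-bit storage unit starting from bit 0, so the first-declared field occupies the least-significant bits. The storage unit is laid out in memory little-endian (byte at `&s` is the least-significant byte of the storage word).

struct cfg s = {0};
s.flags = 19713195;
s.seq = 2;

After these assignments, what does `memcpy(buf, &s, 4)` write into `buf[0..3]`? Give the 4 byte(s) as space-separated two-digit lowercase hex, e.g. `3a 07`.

flags (27b) val=19713195 bits=0x12cccab at bit 0: 0x012cccab
seq (5b) val=2 bits=0x2 at bit 27: 0x112cccab
word = 0x112cccab → little-endian bytes:
  [0]=0xab  [1]=0xcc  [2]=0x2c  [3]=0x11

ab cc 2c 11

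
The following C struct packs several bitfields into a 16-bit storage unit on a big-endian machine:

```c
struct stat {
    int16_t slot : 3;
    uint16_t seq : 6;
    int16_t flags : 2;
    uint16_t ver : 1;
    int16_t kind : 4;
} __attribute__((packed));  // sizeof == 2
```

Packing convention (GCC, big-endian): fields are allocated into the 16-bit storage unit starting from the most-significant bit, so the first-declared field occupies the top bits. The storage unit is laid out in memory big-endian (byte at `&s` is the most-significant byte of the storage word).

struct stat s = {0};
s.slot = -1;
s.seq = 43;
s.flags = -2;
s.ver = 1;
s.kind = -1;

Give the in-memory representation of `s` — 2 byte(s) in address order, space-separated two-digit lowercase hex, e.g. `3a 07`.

slot (3b) val=-1 bits=0x7 at bit 13: 0xe000
seq (6b) val=43 bits=0x2b at bit 7: 0xf580
flags (2b) val=-2 bits=0x2 at bit 5: 0xf5c0
ver (1b) val=1 bits=0x1 at bit 4: 0xf5d0
kind (4b) val=-1 bits=0xf at bit 0: 0xf5df
word = 0xf5df → big-endian bytes:
  [0]=0xf5  [1]=0xdf

f5 df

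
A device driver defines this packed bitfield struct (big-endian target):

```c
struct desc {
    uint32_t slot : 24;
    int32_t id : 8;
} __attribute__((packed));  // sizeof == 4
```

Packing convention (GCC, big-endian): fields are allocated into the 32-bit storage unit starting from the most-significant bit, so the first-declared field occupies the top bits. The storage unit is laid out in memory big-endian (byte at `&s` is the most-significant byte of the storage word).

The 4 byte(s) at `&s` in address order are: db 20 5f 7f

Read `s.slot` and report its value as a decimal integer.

[0]=0xdb [1]=0x20 [2]=0x5f [3]=0x7f (big-endian) → word 0xdb205f7f
slot:24 @ bit 8 → (0xdb205f7f>>8)&0xffffff = 0xdb205f  ←
id:8 @ bit 0 → (0xdb205f7f>>0)&0xff = 0x7f

14360671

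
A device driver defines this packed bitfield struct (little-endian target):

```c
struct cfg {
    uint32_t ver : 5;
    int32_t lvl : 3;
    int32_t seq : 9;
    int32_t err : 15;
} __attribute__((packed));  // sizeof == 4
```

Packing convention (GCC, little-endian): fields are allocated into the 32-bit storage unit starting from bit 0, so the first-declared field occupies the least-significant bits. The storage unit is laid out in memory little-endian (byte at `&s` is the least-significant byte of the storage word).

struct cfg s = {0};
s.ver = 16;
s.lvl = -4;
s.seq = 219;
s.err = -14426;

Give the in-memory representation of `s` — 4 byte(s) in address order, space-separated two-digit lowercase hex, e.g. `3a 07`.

ver (5b) val=16 bits=0x10 at bit 0: 0x00000010
lvl (3b) val=-4 bits=0x4 at bit 5: 0x00000090
seq (9b) val=219 bits=0xdb at bit 8: 0x0000db90
err (15b) val=-14426 bits=0x47a6 at bit 17: 0x8f4cdb90
word = 0x8f4cdb90 → little-endian bytes:
  [0]=0x90  [1]=0xdb  [2]=0x4c  [3]=0x8f

90 db 4c 8f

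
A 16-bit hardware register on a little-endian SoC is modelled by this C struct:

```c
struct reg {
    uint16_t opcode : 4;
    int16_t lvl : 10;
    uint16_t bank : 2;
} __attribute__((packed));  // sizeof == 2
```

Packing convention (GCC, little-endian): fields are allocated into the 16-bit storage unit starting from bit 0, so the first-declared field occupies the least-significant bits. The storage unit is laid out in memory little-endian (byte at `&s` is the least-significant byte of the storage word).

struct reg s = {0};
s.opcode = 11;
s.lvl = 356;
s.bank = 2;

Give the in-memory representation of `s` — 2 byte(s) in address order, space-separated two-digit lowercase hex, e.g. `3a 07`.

4b 96

[0+:4] opcode=11 & 0xf = 0xb; word=0x000b
[4+:10] lvl=356 & 0x3ff = 0x164; word=0x164b
[14+:2] bank=2 & 0x3 = 0x2; word=0x964b
word = 0x964b → little-endian bytes:
  [0]=0x4b  [1]=0x96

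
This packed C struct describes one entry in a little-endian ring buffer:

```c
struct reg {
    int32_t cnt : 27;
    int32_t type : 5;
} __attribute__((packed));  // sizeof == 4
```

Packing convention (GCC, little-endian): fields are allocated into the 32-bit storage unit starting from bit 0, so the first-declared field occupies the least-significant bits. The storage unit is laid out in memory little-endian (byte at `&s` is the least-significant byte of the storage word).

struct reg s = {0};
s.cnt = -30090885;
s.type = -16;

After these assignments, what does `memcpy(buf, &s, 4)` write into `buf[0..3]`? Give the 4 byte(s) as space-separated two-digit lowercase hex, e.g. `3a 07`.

7b d9 34 86

[0+:27] cnt=-30090885 & 0x7ffffff = 0x634d97b; word=0x0634d97b
[27+:5] type=-16 & 0x1f = 0x10; word=0x8634d97b
word = 0x8634d97b → little-endian bytes:
  [0]=0x7b  [1]=0xd9  [2]=0x34  [3]=0x86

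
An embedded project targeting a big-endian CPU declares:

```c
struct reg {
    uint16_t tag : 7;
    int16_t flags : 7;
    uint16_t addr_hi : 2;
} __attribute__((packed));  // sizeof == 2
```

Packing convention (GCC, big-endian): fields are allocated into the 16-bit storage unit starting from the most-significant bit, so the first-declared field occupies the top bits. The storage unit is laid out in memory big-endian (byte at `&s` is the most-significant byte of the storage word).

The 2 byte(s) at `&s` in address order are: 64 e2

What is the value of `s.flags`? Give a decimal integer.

[0]=0x64 [1]=0xe2 (big-endian) → word 0x64e2
tag:7 @ bit 9 → (0x64e2>>9)&0x7f = 0x32
flags:7 @ bit 2 → (0x64e2>>2)&0x7f = 0x38  ←
addr_hi:2 @ bit 0 → (0x64e2>>0)&0x3 = 0x2
flags signed 7b, MSB=0: value = 56

56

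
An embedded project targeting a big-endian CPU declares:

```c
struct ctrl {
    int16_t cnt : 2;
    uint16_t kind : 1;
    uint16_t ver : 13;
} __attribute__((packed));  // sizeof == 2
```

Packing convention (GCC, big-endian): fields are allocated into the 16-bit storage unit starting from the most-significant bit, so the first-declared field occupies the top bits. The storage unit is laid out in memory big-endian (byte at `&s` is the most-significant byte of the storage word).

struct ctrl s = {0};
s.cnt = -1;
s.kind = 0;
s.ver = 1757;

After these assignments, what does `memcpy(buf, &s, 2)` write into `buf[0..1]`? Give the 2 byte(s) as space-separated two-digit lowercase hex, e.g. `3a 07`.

[14+:2] cnt=-1 & 0x3 = 0x3; word=0xc000
[13+:1] kind=0 & 0x1 = 0x0; word=0xc000
[0+:13] ver=1757 & 0x1fff = 0x6dd; word=0xc6dd
word = 0xc6dd → big-endian bytes:
  [0]=0xc6  [1]=0xdd

c6 dd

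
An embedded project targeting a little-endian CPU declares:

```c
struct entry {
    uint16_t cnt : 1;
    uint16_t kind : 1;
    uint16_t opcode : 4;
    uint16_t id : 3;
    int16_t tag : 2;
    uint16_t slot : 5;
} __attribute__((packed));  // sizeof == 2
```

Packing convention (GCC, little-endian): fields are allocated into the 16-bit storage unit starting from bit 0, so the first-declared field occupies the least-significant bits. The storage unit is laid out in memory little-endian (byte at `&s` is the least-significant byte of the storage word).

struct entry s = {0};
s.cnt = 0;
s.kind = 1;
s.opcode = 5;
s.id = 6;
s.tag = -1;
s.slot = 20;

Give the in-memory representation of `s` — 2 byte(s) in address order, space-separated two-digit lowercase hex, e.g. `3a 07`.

cnt:1 = 0 → 0x0 << 0 → word 0x0000
kind:1 = 1 → 0x1 << 1 → word 0x0002
opcode:4 = 5 → 0x5 << 2 → word 0x0016
id:3 = 6 → 0x6 << 6 → word 0x0196
tag:2 = -1 → 0x3 << 9 → word 0x0796
slot:5 = 20 → 0x14 << 11 → word 0xa796
word = 0xa796 → little-endian bytes:
  [0]=0x96  [1]=0xa7

96 a7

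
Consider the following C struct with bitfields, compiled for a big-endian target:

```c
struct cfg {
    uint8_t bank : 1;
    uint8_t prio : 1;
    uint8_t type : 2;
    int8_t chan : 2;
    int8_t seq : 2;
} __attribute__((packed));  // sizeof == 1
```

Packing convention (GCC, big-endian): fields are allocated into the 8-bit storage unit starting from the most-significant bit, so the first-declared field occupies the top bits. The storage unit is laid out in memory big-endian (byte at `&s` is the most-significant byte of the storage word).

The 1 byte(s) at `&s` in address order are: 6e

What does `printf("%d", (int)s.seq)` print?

-2

[0]=0x6e (big-endian) → word 0x6e
bank:1 @ bit 7 → (0x6e>>7)&0x1 = 0x0
prio:1 @ bit 6 → (0x6e>>6)&0x1 = 0x1
type:2 @ bit 4 → (0x6e>>4)&0x3 = 0x2
chan:2 @ bit 2 → (0x6e>>2)&0x3 = 0x3
seq:2 @ bit 0 → (0x6e>>0)&0x3 = 0x2  ←
seq signed 2b, MSB=1: 2 - 4 = -2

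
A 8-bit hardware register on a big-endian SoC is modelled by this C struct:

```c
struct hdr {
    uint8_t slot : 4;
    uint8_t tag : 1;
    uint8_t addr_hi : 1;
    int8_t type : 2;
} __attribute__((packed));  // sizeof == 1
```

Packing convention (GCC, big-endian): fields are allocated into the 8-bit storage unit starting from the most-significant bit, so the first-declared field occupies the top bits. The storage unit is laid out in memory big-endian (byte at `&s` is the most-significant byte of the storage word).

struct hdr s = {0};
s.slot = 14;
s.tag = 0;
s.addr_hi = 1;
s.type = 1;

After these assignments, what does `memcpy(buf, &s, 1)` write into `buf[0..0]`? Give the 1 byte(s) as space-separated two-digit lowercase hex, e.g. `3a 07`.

e5

slot:4 = 14 → 0xe << 4 → word 0xe0
tag:1 = 0 → 0x0 << 3 → word 0xe0
addr_hi:1 = 1 → 0x1 << 2 → word 0xe4
type:2 = 1 → 0x1 << 0 → word 0xe5
word = 0xe5 → big-endian bytes:
  [0]=0xe5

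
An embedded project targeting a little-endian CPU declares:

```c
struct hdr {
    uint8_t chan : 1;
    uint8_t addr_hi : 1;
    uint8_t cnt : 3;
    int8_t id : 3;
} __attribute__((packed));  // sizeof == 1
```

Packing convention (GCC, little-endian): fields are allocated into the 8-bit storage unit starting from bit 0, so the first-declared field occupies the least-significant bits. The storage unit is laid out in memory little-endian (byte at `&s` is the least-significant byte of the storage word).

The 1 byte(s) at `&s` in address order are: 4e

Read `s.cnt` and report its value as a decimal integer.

3

[0]=0x4e (little-endian) → word 0x4e
chan [0+:1] = (word>>0) & 0x1 = 0
addr_hi [1+:1] = (word>>1) & 0x1 = 1
cnt [2+:3] = (word>>2) & 0x7 = 3  ←
id [5+:3] = (word>>5) & 0x7 = 2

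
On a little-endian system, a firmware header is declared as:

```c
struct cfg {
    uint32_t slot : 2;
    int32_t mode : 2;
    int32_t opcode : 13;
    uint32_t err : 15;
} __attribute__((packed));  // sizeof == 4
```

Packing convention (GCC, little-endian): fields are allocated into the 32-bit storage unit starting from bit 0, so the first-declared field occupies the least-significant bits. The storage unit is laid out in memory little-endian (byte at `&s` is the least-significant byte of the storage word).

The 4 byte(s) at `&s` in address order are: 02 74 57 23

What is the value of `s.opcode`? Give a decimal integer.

-2240

[0]=0x02 [1]=0x74 [2]=0x57 [3]=0x23 (little-endian) → word 0x23577402
slot [0+:2] = (word>>0) & 0x3 = 2
mode [2+:2] = (word>>2) & 0x3 = 0
opcode [4+:13] = (word>>4) & 0x1fff = 5952  ←
err [17+:15] = (word>>17) & 0x7fff = 4523
opcode signed 13b, MSB=1: 5952 - 8192 = -2240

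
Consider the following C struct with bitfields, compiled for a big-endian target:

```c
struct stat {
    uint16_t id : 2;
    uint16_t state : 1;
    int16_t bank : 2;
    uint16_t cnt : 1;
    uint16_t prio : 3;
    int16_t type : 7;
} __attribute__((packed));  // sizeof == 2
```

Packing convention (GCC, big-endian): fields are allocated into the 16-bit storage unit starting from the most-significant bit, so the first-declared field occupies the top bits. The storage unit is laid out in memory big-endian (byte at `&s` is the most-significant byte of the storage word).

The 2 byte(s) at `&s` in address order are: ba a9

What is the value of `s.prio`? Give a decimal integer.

5

[0]=0xba [1]=0xa9 (big-endian) → word 0xbaa9
id [14+:2] = (word>>14) & 0x3 = 2
state [13+:1] = (word>>13) & 0x1 = 1
bank [11+:2] = (word>>11) & 0x3 = 3
cnt [10+:1] = (word>>10) & 0x1 = 0
prio [7+:3] = (word>>7) & 0x7 = 5  ←
type [0+:7] = (word>>0) & 0x7f = 41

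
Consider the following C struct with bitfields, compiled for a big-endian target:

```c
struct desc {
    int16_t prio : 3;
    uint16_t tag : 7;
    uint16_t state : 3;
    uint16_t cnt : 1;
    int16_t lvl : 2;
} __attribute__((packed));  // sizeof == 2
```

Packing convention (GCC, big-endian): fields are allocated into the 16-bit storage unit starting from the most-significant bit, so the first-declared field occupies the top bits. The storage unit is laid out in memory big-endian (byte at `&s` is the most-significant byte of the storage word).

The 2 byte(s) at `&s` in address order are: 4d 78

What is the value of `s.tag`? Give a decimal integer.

[0]=0x4d [1]=0x78 (big-endian) → word 0x4d78
prio:3 @ bit 13 → (0x4d78>>13)&0x7 = 0x2
tag:7 @ bit 6 → (0x4d78>>6)&0x7f = 0x35  ←
state:3 @ bit 3 → (0x4d78>>3)&0x7 = 0x7
cnt:1 @ bit 2 → (0x4d78>>2)&0x1 = 0x0
lvl:2 @ bit 0 → (0x4d78>>0)&0x3 = 0x0

53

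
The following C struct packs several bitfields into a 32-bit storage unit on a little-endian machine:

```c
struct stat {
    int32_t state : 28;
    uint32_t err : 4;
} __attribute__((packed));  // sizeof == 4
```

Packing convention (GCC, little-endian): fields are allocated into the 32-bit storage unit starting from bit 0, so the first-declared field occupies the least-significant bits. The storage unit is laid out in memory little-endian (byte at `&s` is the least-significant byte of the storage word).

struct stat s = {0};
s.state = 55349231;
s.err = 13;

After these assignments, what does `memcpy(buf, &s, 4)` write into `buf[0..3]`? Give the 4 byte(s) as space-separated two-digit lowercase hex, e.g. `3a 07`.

state:28 = 55349231 → 0x34c8fef << 0 → word 0x034c8fef
err:4 = 13 → 0xd << 28 → word 0xd34c8fef
word = 0xd34c8fef → little-endian bytes:
  [0]=0xef  [1]=0x8f  [2]=0x4c  [3]=0xd3

ef 8f 4c d3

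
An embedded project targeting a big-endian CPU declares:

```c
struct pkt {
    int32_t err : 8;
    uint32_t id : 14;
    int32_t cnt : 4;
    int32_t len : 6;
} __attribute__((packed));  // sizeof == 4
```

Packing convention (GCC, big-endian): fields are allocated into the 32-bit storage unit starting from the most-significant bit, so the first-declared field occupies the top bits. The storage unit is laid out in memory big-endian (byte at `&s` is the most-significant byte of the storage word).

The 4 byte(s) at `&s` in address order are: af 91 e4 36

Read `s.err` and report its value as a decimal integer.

[0]=0xaf [1]=0x91 [2]=0xe4 [3]=0x36 (big-endian) → word 0xaf91e436
err [24+:8] = (word>>24) & 0xff = 175  ←
id [10+:14] = (word>>10) & 0x3fff = 9337
cnt [6+:4] = (word>>6) & 0xf = 0
len [0+:6] = (word>>0) & 0x3f = 54
err signed 8b, MSB=1: 175 - 256 = -81

-81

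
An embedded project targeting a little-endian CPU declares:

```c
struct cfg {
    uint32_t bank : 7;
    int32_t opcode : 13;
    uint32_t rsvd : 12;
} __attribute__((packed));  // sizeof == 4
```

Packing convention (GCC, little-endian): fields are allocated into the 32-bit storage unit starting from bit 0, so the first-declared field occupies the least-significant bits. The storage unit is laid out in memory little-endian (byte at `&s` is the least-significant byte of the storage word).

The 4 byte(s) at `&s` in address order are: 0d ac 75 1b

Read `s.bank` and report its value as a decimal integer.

13

[0]=0x0d [1]=0xac [2]=0x75 [3]=0x1b (little-endian) → word 0x1b75ac0d
bank [0+:7] = (word>>0) & 0x7f = 13  ←
opcode [7+:13] = (word>>7) & 0x1fff = 2904
rsvd [20+:12] = (word>>20) & 0xfff = 439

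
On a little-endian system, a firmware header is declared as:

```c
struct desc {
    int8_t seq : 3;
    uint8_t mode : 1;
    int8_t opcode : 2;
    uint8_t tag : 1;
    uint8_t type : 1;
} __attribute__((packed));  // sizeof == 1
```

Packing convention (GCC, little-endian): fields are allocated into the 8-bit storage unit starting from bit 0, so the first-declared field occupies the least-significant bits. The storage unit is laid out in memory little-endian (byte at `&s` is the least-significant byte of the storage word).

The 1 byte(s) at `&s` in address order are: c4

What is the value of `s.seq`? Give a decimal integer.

[0]=0xc4 (little-endian) → word 0xc4
seq:3 @ bit 0 → (0xc4>>0)&0x7 = 0x4  ←
mode:1 @ bit 3 → (0xc4>>3)&0x1 = 0x0
opcode:2 @ bit 4 → (0xc4>>4)&0x3 = 0x0
tag:1 @ bit 6 → (0xc4>>6)&0x1 = 0x1
type:1 @ bit 7 → (0xc4>>7)&0x1 = 0x1
seq signed 3b, MSB=1: 4 - 8 = -4

-4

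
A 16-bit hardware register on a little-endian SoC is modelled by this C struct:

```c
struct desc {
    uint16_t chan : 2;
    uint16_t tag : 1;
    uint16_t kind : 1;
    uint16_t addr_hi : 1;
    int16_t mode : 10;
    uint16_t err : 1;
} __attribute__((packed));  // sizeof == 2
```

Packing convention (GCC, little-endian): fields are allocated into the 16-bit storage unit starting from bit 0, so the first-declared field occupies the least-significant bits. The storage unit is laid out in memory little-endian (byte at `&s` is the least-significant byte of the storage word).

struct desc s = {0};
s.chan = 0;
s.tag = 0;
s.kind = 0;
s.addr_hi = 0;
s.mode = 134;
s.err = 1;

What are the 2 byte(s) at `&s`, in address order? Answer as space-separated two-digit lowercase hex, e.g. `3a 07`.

c0 90

[0+:2] chan=0 & 0x3 = 0x0; word=0x0000
[2+:1] tag=0 & 0x1 = 0x0; word=0x0000
[3+:1] kind=0 & 0x1 = 0x0; word=0x0000
[4+:1] addr_hi=0 & 0x1 = 0x0; word=0x0000
[5+:10] mode=134 & 0x3ff = 0x86; word=0x10c0
[15+:1] err=1 & 0x1 = 0x1; word=0x90c0
word = 0x90c0 → little-endian bytes:
  [0]=0xc0  [1]=0x90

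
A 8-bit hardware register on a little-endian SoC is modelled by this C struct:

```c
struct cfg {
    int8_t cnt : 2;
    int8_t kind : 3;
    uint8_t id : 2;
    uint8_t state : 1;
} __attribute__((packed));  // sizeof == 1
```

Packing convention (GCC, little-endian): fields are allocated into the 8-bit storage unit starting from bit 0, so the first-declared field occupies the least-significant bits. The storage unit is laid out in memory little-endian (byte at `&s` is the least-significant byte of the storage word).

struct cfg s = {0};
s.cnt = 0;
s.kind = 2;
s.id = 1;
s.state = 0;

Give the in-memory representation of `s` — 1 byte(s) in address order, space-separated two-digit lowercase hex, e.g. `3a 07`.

28

cnt (2b) val=0 bits=0x0 at bit 0: 0x00
kind (3b) val=2 bits=0x2 at bit 2: 0x08
id (2b) val=1 bits=0x1 at bit 5: 0x28
state (1b) val=0 bits=0x0 at bit 7: 0x28
word = 0x28 → little-endian bytes:
  [0]=0x28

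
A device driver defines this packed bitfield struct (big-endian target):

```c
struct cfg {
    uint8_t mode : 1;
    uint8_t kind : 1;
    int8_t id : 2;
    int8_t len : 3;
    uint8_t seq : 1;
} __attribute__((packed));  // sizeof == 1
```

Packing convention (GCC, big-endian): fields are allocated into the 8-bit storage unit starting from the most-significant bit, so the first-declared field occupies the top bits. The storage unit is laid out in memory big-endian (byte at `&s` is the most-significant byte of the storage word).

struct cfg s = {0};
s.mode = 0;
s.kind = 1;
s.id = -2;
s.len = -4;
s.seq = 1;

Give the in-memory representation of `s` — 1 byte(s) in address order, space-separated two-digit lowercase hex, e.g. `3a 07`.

mode (1b) val=0 bits=0x0 at bit 7: 0x00
kind (1b) val=1 bits=0x1 at bit 6: 0x40
id (2b) val=-2 bits=0x2 at bit 4: 0x60
len (3b) val=-4 bits=0x4 at bit 1: 0x68
seq (1b) val=1 bits=0x1 at bit 0: 0x69
word = 0x69 → big-endian bytes:
  [0]=0x69

69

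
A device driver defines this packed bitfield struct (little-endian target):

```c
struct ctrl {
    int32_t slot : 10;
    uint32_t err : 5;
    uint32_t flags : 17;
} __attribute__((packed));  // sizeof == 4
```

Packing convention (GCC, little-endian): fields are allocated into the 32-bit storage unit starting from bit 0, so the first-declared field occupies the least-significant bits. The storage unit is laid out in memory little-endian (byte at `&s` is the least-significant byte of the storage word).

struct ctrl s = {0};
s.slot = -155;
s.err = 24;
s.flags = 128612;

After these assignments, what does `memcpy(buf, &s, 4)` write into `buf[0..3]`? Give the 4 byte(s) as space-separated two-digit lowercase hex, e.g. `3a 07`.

65 63 32 fb

slot (10b) val=-155 bits=0x365 at bit 0: 0x00000365
err (5b) val=24 bits=0x18 at bit 10: 0x00006365
flags (17b) val=128612 bits=0x1f664 at bit 15: 0xfb326365
word = 0xfb326365 → little-endian bytes:
  [0]=0x65  [1]=0x63  [2]=0x32  [3]=0xfb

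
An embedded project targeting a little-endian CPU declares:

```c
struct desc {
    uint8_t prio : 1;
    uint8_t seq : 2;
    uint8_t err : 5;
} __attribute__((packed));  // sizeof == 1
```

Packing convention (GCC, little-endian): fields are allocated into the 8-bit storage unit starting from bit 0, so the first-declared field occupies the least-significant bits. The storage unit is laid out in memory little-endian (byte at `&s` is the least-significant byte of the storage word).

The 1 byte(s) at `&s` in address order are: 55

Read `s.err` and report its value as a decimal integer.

10

[0]=0x55 (little-endian) → word 0x55
prio:1 @ bit 0 → (0x55>>0)&0x1 = 0x1
seq:2 @ bit 1 → (0x55>>1)&0x3 = 0x2
err:5 @ bit 3 → (0x55>>3)&0x1f = 0xa  ←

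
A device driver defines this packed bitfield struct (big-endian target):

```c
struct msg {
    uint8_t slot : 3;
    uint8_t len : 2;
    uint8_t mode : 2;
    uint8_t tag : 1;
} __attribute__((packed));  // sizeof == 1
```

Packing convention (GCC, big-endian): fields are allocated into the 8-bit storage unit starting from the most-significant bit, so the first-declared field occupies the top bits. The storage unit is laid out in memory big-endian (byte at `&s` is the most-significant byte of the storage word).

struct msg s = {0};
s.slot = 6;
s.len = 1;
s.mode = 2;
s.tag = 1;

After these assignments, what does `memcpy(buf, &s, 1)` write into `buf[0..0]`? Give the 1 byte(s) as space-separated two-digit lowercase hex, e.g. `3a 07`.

cd

[5+:3] slot=6 & 0x7 = 0x6; word=0xc0
[3+:2] len=1 & 0x3 = 0x1; word=0xc8
[1+:2] mode=2 & 0x3 = 0x2; word=0xcc
[0+:1] tag=1 & 0x1 = 0x1; word=0xcd
word = 0xcd → big-endian bytes:
  [0]=0xcd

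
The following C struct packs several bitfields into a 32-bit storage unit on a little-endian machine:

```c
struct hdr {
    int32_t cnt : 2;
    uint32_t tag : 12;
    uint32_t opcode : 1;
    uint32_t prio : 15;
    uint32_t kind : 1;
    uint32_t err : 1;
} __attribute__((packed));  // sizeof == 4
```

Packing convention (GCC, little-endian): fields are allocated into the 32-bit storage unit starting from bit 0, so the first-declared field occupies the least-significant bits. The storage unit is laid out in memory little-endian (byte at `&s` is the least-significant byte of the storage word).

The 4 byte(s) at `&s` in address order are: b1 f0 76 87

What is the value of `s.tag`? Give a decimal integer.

3116

[0]=0xb1 [1]=0xf0 [2]=0x76 [3]=0x87 (little-endian) → word 0x8776f0b1
cnt:2 @ bit 0 → (0x8776f0b1>>0)&0x3 = 0x1
tag:12 @ bit 2 → (0x8776f0b1>>2)&0xfff = 0xc2c  ←
opcode:1 @ bit 14 → (0x8776f0b1>>14)&0x1 = 0x1
prio:15 @ bit 15 → (0x8776f0b1>>15)&0x7fff = 0xeed
kind:1 @ bit 30 → (0x8776f0b1>>30)&0x1 = 0x0
err:1 @ bit 31 → (0x8776f0b1>>31)&0x1 = 0x1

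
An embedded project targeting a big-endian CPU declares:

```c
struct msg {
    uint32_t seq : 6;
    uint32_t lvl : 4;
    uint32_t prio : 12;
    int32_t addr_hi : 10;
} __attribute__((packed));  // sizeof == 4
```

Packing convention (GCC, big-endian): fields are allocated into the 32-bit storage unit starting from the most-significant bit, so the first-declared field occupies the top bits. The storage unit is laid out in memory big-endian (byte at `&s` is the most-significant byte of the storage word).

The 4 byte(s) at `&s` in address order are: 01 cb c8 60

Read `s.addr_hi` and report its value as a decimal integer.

96

[0]=0x01 [1]=0xcb [2]=0xc8 [3]=0x60 (big-endian) → word 0x01cbc860
seq [26+:6] = (word>>26) & 0x3f = 0
lvl [22+:4] = (word>>22) & 0xf = 7
prio [10+:12] = (word>>10) & 0xfff = 754
addr_hi [0+:10] = (word>>0) & 0x3ff = 96  ←
addr_hi signed 10b, MSB=0: value = 96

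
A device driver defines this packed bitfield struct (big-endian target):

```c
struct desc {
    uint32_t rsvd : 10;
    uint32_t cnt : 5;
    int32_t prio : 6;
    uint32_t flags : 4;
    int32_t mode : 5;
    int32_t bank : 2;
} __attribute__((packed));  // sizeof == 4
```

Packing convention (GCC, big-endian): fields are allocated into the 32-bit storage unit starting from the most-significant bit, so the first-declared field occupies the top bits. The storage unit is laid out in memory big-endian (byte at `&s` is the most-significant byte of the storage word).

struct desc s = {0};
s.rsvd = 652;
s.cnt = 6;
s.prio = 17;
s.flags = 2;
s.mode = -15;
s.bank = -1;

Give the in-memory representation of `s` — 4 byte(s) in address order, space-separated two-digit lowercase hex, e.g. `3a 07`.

a3 0c 89 47

rsvd (10b) val=652 bits=0x28c at bit 22: 0xa3000000
cnt (5b) val=6 bits=0x6 at bit 17: 0xa30c0000
prio (6b) val=17 bits=0x11 at bit 11: 0xa30c8800
flags (4b) val=2 bits=0x2 at bit 7: 0xa30c8900
mode (5b) val=-15 bits=0x11 at bit 2: 0xa30c8944
bank (2b) val=-1 bits=0x3 at bit 0: 0xa30c8947
word = 0xa30c8947 → big-endian bytes:
  [0]=0xa3  [1]=0x0c  [2]=0x89  [3]=0x47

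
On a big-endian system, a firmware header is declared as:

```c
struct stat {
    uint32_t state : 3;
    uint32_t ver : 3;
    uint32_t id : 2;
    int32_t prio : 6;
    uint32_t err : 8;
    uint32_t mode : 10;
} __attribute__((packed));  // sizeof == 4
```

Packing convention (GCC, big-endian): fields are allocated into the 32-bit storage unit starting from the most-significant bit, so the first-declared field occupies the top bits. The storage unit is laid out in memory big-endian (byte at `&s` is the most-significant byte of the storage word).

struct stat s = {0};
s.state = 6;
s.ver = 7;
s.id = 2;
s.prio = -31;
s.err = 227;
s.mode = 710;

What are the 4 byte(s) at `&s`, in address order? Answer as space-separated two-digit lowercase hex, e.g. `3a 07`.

de 87 8e c6

state (3b) val=6 bits=0x6 at bit 29: 0xc0000000
ver (3b) val=7 bits=0x7 at bit 26: 0xdc000000
id (2b) val=2 bits=0x2 at bit 24: 0xde000000
prio (6b) val=-31 bits=0x21 at bit 18: 0xde840000
err (8b) val=227 bits=0xe3 at bit 10: 0xde878c00
mode (10b) val=710 bits=0x2c6 at bit 0: 0xde878ec6
word = 0xde878ec6 → big-endian bytes:
  [0]=0xde  [1]=0x87  [2]=0x8e  [3]=0xc6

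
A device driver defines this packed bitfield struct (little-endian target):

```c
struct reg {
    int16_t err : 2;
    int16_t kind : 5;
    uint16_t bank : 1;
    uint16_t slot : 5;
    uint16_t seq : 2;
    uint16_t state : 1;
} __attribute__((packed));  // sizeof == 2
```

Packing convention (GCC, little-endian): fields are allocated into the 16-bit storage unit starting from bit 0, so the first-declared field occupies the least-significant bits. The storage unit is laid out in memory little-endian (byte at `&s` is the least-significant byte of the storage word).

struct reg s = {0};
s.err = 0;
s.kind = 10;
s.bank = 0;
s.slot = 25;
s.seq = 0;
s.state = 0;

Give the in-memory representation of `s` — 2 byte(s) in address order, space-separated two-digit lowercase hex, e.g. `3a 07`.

err (2b) val=0 bits=0x0 at bit 0: 0x0000
kind (5b) val=10 bits=0xa at bit 2: 0x0028
bank (1b) val=0 bits=0x0 at bit 7: 0x0028
slot (5b) val=25 bits=0x19 at bit 8: 0x1928
seq (2b) val=0 bits=0x0 at bit 13: 0x1928
state (1b) val=0 bits=0x0 at bit 15: 0x1928
word = 0x1928 → little-endian bytes:
  [0]=0x28  [1]=0x19

28 19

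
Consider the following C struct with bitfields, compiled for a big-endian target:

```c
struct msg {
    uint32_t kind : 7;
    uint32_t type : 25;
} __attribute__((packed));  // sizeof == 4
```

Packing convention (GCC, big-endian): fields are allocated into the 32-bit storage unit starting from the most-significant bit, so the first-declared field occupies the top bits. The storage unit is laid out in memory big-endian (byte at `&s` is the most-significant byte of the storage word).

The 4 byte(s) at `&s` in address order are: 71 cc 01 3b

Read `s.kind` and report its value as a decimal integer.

56

[0]=0x71 [1]=0xcc [2]=0x01 [3]=0x3b (big-endian) → word 0x71cc013b
kind:7 @ bit 25 → (0x71cc013b>>25)&0x7f = 0x38  ←
type:25 @ bit 0 → (0x71cc013b>>0)&0x1ffffff = 0x1cc013b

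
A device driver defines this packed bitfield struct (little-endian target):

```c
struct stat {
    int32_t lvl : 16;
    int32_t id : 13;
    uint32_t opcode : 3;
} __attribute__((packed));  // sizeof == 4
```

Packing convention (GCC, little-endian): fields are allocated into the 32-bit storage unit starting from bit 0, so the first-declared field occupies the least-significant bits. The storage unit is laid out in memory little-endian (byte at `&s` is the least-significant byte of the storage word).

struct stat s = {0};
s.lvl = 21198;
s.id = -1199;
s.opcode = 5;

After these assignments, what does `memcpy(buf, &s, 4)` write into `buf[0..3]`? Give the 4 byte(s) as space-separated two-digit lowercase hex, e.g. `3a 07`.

lvl (16b) val=21198 bits=0x52ce at bit 0: 0x000052ce
id (13b) val=-1199 bits=0x1b51 at bit 16: 0x1b5152ce
opcode (3b) val=5 bits=0x5 at bit 29: 0xbb5152ce
word = 0xbb5152ce → little-endian bytes:
  [0]=0xce  [1]=0x52  [2]=0x51  [3]=0xbb

ce 52 51 bb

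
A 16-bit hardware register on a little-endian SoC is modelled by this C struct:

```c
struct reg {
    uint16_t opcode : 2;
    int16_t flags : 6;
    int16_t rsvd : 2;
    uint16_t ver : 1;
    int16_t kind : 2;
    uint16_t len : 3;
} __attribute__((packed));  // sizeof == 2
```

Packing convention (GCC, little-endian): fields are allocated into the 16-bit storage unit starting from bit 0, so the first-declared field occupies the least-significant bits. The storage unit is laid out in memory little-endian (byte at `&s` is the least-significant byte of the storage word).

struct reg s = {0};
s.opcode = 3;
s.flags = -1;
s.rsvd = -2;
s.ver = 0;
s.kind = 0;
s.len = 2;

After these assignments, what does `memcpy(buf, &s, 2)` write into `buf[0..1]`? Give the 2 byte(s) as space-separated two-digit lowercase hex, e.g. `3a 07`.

[0+:2] opcode=3 & 0x3 = 0x3; word=0x0003
[2+:6] flags=-1 & 0x3f = 0x3f; word=0x00ff
[8+:2] rsvd=-2 & 0x3 = 0x2; word=0x02ff
[10+:1] ver=0 & 0x1 = 0x0; word=0x02ff
[11+:2] kind=0 & 0x3 = 0x0; word=0x02ff
[13+:3] len=2 & 0x7 = 0x2; word=0x42ff
word = 0x42ff → little-endian bytes:
  [0]=0xff  [1]=0x42

ff 42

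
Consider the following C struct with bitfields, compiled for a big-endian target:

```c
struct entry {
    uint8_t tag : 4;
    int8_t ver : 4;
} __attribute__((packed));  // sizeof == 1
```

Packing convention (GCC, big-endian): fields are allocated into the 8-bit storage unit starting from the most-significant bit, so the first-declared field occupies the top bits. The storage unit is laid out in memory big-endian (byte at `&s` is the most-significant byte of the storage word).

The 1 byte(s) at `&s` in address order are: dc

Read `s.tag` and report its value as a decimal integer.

13

[0]=0xdc (big-endian) → word 0xdc
tag:4 @ bit 4 → (0xdc>>4)&0xf = 0xd  ←
ver:4 @ bit 0 → (0xdc>>0)&0xf = 0xc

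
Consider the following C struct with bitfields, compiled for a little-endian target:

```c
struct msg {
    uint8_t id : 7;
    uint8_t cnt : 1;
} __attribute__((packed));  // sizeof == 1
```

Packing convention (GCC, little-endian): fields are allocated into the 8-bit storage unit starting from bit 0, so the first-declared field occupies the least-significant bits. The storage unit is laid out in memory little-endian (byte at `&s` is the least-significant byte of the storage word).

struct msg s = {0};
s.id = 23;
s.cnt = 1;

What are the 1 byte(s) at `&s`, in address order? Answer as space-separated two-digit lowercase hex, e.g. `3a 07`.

[0+:7] id=23 & 0x7f = 0x17; word=0x17
[7+:1] cnt=1 & 0x1 = 0x1; word=0x97
word = 0x97 → little-endian bytes:
  [0]=0x97

97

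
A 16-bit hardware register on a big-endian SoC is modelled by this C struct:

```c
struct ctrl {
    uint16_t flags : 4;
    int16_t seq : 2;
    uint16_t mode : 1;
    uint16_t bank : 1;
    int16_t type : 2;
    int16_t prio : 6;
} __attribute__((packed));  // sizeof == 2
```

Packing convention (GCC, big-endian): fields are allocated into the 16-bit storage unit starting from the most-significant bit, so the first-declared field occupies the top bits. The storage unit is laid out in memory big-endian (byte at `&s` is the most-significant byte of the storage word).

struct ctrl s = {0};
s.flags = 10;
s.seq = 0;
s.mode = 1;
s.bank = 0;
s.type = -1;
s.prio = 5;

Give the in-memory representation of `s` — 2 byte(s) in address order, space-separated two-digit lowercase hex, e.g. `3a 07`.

a2 c5

[12+:4] flags=10 & 0xf = 0xa; word=0xa000
[10+:2] seq=0 & 0x3 = 0x0; word=0xa000
[9+:1] mode=1 & 0x1 = 0x1; word=0xa200
[8+:1] bank=0 & 0x1 = 0x0; word=0xa200
[6+:2] type=-1 & 0x3 = 0x3; word=0xa2c0
[0+:6] prio=5 & 0x3f = 0x5; word=0xa2c5
word = 0xa2c5 → big-endian bytes:
  [0]=0xa2  [1]=0xc5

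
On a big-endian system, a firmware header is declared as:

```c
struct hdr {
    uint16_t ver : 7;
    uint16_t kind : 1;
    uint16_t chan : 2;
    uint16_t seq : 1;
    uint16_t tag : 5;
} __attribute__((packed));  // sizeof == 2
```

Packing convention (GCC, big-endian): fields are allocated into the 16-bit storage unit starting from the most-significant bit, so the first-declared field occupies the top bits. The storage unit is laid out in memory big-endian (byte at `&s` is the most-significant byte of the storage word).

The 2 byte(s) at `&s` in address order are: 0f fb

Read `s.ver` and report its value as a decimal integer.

7

[0]=0x0f [1]=0xfb (big-endian) → word 0x0ffb
ver [9+:7] = (word>>9) & 0x7f = 7  ←
kind [8+:1] = (word>>8) & 0x1 = 1
chan [6+:2] = (word>>6) & 0x3 = 3
seq [5+:1] = (word>>5) & 0x1 = 1
tag [0+:5] = (word>>0) & 0x1f = 27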